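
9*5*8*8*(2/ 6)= 960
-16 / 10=-8 / 5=-1.60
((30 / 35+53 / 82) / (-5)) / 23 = -863 / 66010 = -0.01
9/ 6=3/ 2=1.50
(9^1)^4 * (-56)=-367416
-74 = -74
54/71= 0.76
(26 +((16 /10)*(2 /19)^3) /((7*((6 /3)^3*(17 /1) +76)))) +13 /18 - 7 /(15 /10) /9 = 18003675539 /687066030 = 26.20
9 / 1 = 9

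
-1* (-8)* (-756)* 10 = -60480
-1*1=-1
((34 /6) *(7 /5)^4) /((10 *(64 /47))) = 1918399 /1200000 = 1.60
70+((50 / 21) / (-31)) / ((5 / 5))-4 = 42916 / 651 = 65.92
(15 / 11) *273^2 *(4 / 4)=1117935 / 11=101630.45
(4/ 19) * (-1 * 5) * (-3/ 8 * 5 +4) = -85/ 38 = -2.24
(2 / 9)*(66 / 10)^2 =242 / 25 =9.68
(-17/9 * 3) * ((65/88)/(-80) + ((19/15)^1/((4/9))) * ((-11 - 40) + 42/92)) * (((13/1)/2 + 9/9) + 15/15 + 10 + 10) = 1506852817/64768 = 23265.39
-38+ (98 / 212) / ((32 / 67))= -37.03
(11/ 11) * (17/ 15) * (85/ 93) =289/ 279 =1.04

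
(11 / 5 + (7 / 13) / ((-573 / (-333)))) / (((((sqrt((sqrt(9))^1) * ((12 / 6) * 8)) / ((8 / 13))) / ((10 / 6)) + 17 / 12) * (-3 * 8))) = 1325915 / 6508099429-1123128 * sqrt(3) / 500623033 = -0.00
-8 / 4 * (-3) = 6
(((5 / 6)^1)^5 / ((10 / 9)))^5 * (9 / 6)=0.01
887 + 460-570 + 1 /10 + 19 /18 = 35017 /45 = 778.16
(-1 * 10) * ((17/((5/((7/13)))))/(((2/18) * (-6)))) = 357/13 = 27.46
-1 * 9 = -9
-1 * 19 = -19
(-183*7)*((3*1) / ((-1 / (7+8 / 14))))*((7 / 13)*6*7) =8554518 / 13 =658039.85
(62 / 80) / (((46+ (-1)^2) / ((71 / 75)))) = 2201 / 141000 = 0.02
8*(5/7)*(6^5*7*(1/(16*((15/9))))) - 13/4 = 46643/4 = 11660.75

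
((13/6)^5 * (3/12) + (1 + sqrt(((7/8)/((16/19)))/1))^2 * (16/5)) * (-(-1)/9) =2 * sqrt(266)/45 + 2871233/1399680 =2.78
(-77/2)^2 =5929/4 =1482.25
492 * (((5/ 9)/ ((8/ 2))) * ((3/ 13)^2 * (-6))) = -21.83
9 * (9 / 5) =81 / 5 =16.20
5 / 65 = 1 / 13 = 0.08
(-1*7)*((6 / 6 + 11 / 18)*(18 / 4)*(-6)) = 609 / 2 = 304.50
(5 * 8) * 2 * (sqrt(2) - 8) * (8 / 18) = -2560 / 9 + 320 * sqrt(2) / 9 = -234.16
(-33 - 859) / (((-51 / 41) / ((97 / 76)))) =886871 / 969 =915.24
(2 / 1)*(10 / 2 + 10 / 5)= 14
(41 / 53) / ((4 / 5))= 205 / 212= 0.97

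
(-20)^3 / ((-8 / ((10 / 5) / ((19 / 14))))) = 28000 / 19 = 1473.68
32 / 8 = 4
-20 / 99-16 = -1604 / 99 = -16.20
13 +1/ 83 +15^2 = 19755/ 83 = 238.01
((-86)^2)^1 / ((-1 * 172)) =-43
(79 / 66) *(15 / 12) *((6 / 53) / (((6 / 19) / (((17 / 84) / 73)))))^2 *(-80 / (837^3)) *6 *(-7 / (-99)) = -206049775 / 2408808383249192879724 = -0.00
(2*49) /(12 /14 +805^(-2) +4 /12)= 95259675 /1157189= 82.32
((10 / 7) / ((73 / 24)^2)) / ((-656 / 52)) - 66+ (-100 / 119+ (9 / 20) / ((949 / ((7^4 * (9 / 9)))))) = -444230321257 / 6760049660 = -65.71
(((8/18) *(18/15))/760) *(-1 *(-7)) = 7/1425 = 0.00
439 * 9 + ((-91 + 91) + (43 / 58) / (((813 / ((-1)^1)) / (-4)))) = 93152813 / 23577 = 3951.00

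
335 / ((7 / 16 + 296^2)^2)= 85760 / 1965219870769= 0.00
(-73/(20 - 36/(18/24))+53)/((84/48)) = 1557/49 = 31.78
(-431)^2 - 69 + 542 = 186234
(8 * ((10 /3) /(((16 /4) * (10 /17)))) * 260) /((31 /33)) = 3136.77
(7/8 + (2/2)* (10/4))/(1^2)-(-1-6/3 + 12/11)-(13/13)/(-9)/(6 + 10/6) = 32173/6072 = 5.30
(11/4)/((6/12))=11/2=5.50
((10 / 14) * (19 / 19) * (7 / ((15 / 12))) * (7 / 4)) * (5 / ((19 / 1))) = 35 / 19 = 1.84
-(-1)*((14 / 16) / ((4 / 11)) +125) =127.41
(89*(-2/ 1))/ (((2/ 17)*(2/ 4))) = -3026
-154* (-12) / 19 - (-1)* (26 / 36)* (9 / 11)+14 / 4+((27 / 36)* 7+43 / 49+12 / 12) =4443841 / 40964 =108.48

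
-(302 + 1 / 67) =-20235 / 67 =-302.01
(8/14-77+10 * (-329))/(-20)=4713/28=168.32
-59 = -59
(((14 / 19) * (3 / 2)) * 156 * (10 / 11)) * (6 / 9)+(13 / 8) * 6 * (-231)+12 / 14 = -12563631 / 5852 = -2146.90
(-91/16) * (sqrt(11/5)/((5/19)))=-1729 * sqrt(55)/400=-32.06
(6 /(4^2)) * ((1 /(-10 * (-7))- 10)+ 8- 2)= -837 /560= -1.49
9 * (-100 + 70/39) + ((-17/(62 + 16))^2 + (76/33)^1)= -58993213/66924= -881.50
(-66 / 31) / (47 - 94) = 66 / 1457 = 0.05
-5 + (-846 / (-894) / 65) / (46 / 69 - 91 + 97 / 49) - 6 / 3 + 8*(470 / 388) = 2.69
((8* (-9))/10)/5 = -1.44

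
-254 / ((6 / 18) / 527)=-401574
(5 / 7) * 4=20 / 7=2.86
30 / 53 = 0.57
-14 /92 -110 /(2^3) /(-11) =101 /92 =1.10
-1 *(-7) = 7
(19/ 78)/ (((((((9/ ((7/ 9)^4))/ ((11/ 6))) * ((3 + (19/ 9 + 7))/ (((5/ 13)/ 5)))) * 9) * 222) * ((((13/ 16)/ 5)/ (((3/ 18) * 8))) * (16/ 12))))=5018090/ 14126500535823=0.00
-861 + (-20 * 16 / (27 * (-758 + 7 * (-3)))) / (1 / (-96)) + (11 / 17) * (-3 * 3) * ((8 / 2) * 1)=-105570443 / 119187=-885.75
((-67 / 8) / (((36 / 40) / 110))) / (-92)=18425 / 1656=11.13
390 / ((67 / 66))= 25740 / 67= 384.18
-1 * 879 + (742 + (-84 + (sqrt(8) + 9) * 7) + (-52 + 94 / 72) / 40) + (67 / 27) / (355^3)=-6156382369981 / 38654388000 + 14 * sqrt(2)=-139.47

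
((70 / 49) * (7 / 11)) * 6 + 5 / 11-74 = -749 / 11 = -68.09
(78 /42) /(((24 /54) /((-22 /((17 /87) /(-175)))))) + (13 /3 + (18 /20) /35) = 734835467 /8925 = 82334.51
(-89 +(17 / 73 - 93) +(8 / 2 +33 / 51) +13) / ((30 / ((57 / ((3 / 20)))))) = -2579858 / 1241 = -2078.85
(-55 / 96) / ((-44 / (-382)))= -955 / 192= -4.97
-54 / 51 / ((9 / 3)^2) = -2 / 17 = -0.12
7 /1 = 7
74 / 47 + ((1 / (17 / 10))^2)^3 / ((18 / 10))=16310620954 / 10210191687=1.60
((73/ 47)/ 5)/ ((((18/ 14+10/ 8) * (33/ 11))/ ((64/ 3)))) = 130816/ 150165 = 0.87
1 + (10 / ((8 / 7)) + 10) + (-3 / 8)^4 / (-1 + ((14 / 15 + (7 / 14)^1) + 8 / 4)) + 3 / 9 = 9011261 / 448512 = 20.09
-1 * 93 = -93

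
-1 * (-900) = 900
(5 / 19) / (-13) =-5 / 247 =-0.02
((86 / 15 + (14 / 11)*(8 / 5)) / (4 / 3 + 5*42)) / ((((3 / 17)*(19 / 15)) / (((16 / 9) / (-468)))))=-43588 / 69764409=-0.00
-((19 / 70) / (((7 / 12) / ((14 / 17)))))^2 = -51984 / 354025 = -0.15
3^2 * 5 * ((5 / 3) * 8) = 600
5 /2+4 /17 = 93 /34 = 2.74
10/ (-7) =-10/ 7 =-1.43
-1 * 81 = -81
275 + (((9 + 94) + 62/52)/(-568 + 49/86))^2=110686457307644/402446865769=275.03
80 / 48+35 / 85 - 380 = -19274 / 51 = -377.92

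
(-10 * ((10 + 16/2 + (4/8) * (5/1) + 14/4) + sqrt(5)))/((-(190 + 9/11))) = 110 * sqrt(5)/2099 + 2640/2099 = 1.37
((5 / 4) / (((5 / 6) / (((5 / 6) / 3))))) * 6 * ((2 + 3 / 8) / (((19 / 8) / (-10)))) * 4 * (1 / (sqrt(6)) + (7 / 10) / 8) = -50 * sqrt(6) / 3 - 35 / 4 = -49.57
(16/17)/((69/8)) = 128/1173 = 0.11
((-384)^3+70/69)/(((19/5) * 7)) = -19534970530/9177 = -2128688.08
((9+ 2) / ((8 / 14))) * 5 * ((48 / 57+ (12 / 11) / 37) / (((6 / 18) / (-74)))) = -353850 / 19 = -18623.68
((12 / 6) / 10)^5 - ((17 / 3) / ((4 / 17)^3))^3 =-1820694491335925237 / 22118400000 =-82315831.68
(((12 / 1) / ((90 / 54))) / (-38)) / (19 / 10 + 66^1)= -36 / 12901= -0.00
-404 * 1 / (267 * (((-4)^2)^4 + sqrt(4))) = -202 / 8749323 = -0.00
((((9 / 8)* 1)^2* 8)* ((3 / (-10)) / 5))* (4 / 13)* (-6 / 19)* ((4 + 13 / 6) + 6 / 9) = 9963 / 24700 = 0.40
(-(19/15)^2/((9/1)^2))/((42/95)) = -6859/153090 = -0.04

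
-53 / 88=-0.60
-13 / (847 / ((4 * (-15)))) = 780 / 847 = 0.92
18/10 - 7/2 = -17/10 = -1.70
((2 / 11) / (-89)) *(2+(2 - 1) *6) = -16 / 979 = -0.02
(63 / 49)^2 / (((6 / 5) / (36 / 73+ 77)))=763695 / 7154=106.75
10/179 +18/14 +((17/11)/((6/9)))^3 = 184110991/13341944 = 13.80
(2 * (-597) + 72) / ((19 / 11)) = -12342 / 19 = -649.58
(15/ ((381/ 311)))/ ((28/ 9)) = 13995/ 3556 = 3.94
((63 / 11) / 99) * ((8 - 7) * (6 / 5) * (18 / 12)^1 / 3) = 21 / 605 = 0.03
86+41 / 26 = 2277 / 26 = 87.58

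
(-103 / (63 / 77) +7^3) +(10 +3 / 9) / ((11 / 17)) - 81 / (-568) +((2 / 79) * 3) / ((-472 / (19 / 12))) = 122254344767 / 524194704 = 233.22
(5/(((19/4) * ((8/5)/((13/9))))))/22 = 325/7524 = 0.04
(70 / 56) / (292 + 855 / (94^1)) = 235 / 56606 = 0.00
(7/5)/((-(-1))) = 7/5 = 1.40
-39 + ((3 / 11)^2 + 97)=7027 / 121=58.07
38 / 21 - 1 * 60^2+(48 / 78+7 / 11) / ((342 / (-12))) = -68434820 / 19019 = -3598.23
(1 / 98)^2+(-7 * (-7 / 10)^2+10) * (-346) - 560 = -680256097 / 240100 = -2833.22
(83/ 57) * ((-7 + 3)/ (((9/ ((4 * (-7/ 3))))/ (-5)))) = -46480/ 1539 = -30.20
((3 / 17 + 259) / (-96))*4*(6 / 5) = -2203 / 170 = -12.96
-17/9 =-1.89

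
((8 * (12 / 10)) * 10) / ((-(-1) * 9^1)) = 32 / 3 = 10.67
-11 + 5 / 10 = -21 / 2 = -10.50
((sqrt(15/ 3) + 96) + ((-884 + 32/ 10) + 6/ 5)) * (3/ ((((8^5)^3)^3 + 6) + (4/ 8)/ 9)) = -211572/ 3920052866929211099098075477613969795973665 + 54 * sqrt(5)/ 784010573385842219819615095522793959194733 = -0.00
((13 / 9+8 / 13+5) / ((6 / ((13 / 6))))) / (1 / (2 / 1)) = 413 / 81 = 5.10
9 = 9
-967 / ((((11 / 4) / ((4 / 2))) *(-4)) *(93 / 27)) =17406 / 341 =51.04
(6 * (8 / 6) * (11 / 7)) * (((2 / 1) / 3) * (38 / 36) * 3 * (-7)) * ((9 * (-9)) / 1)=15048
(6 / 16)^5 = 243 / 32768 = 0.01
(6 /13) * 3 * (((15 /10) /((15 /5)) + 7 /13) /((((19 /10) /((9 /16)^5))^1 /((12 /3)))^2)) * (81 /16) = 1715759434122075 /16770026224746496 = 0.10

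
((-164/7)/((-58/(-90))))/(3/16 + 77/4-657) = 0.06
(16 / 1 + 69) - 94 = -9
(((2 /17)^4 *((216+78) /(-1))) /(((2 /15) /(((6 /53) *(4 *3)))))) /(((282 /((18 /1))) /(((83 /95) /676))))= -31624992 /668051154121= -0.00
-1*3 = -3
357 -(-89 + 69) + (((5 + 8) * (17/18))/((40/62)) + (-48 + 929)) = 459731/360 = 1277.03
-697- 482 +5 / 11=-12964 / 11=-1178.55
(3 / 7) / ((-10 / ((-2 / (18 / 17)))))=17 / 210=0.08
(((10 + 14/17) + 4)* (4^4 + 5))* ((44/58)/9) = 5544/17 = 326.12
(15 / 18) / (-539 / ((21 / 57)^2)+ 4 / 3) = -5 / 23818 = -0.00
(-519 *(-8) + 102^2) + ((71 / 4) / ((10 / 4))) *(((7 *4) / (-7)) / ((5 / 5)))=72638 / 5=14527.60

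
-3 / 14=-0.21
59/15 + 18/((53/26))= 10147/795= 12.76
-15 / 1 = -15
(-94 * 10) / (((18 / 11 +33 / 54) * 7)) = -37224 / 623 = -59.75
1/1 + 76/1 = 77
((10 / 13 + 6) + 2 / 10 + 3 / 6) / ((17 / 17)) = 971 / 130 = 7.47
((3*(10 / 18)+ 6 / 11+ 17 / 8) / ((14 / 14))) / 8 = 1145 / 2112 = 0.54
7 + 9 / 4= 9.25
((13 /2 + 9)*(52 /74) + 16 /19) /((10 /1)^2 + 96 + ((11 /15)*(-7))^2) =1856025 /35170387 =0.05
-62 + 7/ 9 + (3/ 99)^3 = -61.22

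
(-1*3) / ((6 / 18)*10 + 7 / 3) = -9 / 17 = -0.53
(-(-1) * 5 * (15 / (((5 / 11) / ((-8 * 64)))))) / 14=-6034.29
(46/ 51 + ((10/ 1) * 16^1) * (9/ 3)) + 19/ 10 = 246229/ 510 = 482.80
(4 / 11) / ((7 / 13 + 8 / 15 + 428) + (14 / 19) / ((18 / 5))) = 11115 / 13121372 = 0.00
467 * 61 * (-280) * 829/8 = -826550305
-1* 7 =-7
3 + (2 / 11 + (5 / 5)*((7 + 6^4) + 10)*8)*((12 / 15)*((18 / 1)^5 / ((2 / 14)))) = 6113296675749 / 55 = 111150848649.98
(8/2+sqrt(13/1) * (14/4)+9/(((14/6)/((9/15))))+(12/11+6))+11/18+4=7 * sqrt(13)/2+124853/6930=30.64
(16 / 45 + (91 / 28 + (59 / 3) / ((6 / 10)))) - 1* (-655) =691.38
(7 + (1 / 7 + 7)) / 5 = 99 / 35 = 2.83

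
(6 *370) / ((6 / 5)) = 1850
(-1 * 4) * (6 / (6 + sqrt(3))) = -48 / 11 + 8 * sqrt(3) / 11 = -3.10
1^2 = 1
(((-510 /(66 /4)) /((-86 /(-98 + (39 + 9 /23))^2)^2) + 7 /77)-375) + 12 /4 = -282775480282179 /5691686099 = -49682.20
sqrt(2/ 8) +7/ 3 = 17/ 6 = 2.83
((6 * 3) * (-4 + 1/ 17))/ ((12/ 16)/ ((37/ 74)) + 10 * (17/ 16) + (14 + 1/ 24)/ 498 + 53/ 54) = -5.40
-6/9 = -2/3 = -0.67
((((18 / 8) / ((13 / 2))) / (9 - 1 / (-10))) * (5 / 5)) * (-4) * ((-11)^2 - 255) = 24120 / 1183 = 20.39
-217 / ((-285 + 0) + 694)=-217 / 409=-0.53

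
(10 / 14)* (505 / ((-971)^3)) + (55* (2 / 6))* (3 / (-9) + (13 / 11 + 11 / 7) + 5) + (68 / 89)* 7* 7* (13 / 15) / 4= 144.14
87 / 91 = 0.96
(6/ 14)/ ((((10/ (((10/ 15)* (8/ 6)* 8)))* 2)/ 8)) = 128/ 105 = 1.22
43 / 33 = 1.30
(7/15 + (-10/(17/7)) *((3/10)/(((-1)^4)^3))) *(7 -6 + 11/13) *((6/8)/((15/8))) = -3136/5525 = -0.57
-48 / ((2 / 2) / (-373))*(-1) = -17904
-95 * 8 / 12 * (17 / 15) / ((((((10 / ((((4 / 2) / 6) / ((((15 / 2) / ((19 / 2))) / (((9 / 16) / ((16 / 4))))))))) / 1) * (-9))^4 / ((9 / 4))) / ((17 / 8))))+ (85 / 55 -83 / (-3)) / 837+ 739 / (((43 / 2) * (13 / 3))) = 16716552254384938452083791 / 2098244631291494400000000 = 7.97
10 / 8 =1.25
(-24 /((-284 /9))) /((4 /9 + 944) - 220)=243 /231460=0.00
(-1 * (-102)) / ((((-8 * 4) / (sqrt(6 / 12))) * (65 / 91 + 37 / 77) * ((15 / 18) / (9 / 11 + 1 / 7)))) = -5661 * sqrt(2) / 3680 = -2.18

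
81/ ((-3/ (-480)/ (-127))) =-1645920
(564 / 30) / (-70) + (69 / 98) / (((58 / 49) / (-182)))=-1101551 / 10150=-108.53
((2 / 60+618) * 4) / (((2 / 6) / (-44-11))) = -407902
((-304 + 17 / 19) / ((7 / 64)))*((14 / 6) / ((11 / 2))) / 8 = -92144 / 627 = -146.96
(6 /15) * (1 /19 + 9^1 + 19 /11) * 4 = 18024 /1045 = 17.25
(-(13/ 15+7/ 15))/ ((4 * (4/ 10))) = -5/ 6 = -0.83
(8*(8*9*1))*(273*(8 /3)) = 419328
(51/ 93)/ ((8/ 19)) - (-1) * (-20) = -4637/ 248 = -18.70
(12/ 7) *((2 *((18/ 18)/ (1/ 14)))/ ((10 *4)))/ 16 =3/ 40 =0.08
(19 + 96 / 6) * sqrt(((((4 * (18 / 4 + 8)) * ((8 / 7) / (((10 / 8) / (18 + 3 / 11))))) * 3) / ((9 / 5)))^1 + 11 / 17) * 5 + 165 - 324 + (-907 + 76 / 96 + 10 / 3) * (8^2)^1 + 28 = -57915 + 75 * sqrt(265181147) / 187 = -51383.83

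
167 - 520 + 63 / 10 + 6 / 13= -45011 / 130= -346.24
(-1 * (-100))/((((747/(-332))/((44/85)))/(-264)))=309760/51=6073.73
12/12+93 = 94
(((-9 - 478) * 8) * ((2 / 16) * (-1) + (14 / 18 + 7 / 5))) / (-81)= 359893 / 3645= 98.74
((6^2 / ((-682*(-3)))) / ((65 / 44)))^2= 0.00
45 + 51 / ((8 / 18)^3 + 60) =2008359 / 43804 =45.85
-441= -441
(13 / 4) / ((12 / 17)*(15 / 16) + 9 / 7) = 1547 / 927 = 1.67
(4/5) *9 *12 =432/5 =86.40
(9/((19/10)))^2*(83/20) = 33615/361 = 93.12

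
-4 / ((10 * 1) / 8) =-16 / 5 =-3.20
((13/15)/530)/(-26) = -1/15900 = -0.00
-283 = -283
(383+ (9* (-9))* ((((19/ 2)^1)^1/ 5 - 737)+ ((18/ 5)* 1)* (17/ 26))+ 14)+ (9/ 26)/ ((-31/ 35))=120394331/ 2015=59749.05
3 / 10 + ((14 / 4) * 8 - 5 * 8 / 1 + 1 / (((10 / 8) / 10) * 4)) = -97 / 10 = -9.70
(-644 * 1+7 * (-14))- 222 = -964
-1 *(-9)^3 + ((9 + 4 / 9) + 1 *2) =6664 / 9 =740.44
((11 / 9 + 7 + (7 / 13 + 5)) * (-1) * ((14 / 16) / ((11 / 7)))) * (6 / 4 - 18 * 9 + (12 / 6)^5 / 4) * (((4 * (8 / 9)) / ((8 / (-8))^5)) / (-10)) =4812290 / 11583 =415.46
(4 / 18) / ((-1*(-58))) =0.00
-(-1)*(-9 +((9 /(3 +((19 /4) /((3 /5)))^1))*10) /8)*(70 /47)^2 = -5115600 /289379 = -17.68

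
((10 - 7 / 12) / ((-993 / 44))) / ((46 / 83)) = -103169 / 137034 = -0.75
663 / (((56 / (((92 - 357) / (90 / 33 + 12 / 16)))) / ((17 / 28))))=-644215 / 1176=-547.80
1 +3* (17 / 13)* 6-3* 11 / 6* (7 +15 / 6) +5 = -1181 / 52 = -22.71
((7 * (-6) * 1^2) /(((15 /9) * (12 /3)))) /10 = -63 /100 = -0.63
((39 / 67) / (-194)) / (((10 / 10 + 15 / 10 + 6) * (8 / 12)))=-0.00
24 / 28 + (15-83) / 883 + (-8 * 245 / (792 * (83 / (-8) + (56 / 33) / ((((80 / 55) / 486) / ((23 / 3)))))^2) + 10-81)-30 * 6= -250.22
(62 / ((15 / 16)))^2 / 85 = 984064 / 19125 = 51.45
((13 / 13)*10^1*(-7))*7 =-490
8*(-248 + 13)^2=441800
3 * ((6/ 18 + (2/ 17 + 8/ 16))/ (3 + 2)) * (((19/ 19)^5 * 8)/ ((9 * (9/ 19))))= 7372/ 6885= 1.07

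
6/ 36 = 1/ 6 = 0.17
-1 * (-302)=302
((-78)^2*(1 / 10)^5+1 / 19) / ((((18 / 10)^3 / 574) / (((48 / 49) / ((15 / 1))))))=8839436 / 12119625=0.73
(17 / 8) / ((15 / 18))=51 / 20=2.55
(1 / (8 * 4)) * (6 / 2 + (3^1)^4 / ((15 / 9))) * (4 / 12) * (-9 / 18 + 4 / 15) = -301 / 2400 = -0.13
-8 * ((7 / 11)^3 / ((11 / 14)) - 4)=29.38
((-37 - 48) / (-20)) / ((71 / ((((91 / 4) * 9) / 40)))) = 13923 / 45440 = 0.31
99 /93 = 33 /31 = 1.06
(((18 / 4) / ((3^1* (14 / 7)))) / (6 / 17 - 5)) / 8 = -51 / 2528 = -0.02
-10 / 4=-5 / 2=-2.50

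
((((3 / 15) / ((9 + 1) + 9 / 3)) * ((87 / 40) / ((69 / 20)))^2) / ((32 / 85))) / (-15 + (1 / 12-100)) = -42891 / 303468256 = -0.00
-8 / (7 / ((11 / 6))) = -44 / 21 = -2.10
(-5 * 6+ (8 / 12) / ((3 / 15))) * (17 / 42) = -680 / 63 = -10.79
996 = 996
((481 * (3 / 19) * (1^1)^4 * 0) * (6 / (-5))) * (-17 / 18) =0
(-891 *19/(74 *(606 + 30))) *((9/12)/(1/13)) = -220077/62752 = -3.51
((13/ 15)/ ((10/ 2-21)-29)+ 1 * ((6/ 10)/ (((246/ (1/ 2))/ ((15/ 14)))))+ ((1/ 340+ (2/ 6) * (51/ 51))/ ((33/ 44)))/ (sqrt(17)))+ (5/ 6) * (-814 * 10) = -10512837823/ 1549800+ 343 * sqrt(17)/ 13005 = -6783.24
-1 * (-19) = 19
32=32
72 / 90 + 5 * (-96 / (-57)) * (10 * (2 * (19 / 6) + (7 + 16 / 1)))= 704228 / 285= 2470.98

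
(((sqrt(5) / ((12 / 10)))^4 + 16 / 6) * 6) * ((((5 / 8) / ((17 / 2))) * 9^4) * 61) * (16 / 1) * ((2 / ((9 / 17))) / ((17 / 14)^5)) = 84509379591840 / 1419857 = 59519641.48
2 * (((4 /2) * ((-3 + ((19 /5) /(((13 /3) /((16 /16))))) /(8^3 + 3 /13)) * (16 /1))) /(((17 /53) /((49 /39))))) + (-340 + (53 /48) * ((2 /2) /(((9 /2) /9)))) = -192390584657 /176596680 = -1089.43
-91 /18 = -5.06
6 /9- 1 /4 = 5 /12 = 0.42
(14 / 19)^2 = 196 / 361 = 0.54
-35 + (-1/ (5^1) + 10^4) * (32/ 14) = 22821.69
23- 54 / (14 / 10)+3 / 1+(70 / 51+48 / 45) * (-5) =-8842 / 357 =-24.77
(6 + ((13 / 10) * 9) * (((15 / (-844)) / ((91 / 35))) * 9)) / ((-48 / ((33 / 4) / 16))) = -98043 / 1728512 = -0.06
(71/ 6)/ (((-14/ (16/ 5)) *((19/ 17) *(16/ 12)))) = -1207/ 665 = -1.82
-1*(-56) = 56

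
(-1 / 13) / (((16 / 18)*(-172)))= 9 / 17888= 0.00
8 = 8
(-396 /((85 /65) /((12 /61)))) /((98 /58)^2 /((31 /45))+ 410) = -1610562096 /11196649735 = -0.14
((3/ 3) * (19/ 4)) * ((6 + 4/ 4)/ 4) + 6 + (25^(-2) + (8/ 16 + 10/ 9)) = 1433269/ 90000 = 15.93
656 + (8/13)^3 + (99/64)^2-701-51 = -840265603/8998912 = -93.37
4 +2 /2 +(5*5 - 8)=22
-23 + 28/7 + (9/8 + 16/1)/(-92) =-14121/736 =-19.19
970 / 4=485 / 2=242.50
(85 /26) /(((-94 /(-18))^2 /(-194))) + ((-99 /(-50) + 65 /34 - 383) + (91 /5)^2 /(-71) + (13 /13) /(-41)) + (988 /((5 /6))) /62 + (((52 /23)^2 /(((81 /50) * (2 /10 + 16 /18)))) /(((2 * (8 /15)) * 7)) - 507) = -894.54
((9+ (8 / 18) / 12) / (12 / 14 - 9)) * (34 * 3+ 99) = -223.07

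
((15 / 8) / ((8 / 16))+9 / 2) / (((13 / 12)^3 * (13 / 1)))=14256 / 28561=0.50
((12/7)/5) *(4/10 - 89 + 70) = -1116/175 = -6.38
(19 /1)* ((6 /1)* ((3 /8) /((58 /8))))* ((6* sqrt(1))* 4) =4104 /29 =141.52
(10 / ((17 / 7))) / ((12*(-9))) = -35 / 918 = -0.04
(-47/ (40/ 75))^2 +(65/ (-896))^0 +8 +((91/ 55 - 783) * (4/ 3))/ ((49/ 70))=92943143/ 14784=6286.74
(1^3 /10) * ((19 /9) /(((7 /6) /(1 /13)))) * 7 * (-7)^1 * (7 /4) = -931 /780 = -1.19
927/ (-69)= -309/ 23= -13.43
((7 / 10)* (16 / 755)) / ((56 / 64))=64 / 3775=0.02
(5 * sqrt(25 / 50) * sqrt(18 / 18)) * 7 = 35 * sqrt(2) / 2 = 24.75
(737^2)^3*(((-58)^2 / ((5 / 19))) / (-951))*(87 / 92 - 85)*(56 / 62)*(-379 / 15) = -210135668227557899535944560556 / 50854725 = -4132077564622714989333.73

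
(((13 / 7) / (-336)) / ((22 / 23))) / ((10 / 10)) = -299 / 51744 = -0.01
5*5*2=50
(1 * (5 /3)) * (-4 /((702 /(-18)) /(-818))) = -16360 /117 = -139.83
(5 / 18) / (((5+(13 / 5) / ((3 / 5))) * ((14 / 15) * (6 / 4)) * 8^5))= 25 / 38535168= 0.00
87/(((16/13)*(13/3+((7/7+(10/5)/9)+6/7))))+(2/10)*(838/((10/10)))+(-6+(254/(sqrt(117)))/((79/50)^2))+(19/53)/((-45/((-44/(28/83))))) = 635000*sqrt(13)/243399+18741003011/107916480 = 183.07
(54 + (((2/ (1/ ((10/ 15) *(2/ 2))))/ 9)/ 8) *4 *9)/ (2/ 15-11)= -5.03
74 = 74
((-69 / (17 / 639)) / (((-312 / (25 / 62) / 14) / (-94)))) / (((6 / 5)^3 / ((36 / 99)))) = -1678928125 / 1808664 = -928.27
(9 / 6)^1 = 3 / 2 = 1.50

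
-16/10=-8/5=-1.60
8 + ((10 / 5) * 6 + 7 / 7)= 21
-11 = -11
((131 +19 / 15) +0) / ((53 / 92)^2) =16792576 / 42135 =398.54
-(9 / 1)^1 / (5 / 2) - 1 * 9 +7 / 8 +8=-149 / 40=-3.72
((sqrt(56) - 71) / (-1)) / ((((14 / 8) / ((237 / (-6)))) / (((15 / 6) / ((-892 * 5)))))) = 5609 / 6244 - 79 * sqrt(14) / 3122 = 0.80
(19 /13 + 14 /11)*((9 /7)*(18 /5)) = 63342 /5005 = 12.66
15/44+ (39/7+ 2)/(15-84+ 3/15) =6115/26488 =0.23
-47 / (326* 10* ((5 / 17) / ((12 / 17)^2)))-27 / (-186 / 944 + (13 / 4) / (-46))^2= -55112248098828 / 146254003475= -376.83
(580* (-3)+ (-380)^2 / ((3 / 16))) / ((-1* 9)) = -2305180 / 27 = -85377.04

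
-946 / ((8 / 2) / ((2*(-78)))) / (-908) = -18447 / 454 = -40.63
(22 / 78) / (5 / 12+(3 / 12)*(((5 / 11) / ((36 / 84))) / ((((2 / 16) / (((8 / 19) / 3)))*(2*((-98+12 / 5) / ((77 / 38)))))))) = 11388828 / 16697005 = 0.68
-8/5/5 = -8/25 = -0.32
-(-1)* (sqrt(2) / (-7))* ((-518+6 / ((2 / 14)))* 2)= 136* sqrt(2)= 192.33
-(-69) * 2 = 138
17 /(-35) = -17 /35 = -0.49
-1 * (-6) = 6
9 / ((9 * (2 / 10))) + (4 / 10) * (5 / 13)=67 / 13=5.15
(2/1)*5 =10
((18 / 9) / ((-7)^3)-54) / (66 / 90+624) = -277860 / 3214253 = -0.09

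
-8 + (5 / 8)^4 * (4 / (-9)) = -74353 / 9216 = -8.07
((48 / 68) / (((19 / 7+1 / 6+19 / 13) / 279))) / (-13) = -140616 / 40307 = -3.49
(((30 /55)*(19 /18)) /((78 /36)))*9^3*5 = 968.60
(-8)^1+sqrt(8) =-8+2 * sqrt(2) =-5.17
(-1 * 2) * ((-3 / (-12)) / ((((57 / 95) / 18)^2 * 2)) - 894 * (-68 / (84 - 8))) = -34671 / 19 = -1824.79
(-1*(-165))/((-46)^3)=-165/97336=-0.00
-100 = -100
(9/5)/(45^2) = 1/1125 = 0.00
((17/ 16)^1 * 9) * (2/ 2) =153/ 16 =9.56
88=88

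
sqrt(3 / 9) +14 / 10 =sqrt(3) / 3 +7 / 5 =1.98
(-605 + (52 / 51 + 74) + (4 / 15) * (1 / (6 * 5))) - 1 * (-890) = 360.03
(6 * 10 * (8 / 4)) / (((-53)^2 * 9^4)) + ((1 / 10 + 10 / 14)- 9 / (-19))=10523496979 / 8170566390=1.29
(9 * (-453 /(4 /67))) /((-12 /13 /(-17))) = -20122713 /16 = -1257669.56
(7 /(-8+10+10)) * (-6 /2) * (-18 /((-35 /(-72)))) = 324 /5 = 64.80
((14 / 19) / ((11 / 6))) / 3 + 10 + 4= 2954 / 209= 14.13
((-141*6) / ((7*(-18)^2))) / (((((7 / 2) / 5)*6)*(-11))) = 235 / 29106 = 0.01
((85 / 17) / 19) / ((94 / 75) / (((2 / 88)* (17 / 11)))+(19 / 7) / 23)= 1026375 / 139632539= 0.01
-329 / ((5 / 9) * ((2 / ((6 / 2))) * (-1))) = 8883 / 10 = 888.30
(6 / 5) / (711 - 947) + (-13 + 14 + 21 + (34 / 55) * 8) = 174843 / 6490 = 26.94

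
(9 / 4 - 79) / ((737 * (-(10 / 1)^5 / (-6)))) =-921 / 147400000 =-0.00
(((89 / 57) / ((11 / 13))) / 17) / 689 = 89 / 564927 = 0.00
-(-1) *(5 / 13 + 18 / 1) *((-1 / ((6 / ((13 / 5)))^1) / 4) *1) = -239 / 120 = -1.99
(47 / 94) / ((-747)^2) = 1 / 1116018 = 0.00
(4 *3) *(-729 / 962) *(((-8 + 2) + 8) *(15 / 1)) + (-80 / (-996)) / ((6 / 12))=-272.65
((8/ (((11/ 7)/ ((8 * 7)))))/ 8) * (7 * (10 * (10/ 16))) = 17150/ 11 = 1559.09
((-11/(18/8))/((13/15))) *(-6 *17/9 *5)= 37400/117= 319.66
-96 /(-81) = 32 /27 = 1.19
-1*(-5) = 5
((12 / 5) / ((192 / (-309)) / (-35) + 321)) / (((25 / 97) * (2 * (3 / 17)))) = 0.08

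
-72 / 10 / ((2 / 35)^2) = -2205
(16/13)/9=16/117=0.14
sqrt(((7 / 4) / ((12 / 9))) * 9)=3 * sqrt(21) / 4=3.44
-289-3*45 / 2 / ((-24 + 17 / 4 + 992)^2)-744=-15623424673 / 15124321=-1033.00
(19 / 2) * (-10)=-95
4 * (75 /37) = 300 /37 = 8.11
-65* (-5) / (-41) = -325 / 41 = -7.93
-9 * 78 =-702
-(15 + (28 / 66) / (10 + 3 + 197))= -15.00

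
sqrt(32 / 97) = 4*sqrt(194) / 97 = 0.57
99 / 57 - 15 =-252 / 19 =-13.26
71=71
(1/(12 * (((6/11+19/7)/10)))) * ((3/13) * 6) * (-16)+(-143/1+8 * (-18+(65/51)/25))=-243175703/832065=-292.26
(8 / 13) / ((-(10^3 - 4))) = -2 / 3237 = -0.00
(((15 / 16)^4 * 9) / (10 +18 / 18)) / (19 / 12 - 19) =-0.04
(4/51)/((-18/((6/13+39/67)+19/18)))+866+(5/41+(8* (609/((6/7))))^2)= 4766251859054956/147522141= 32308722.11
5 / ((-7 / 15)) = -75 / 7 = -10.71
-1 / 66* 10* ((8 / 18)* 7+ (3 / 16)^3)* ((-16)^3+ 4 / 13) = 283304915 / 146432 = 1934.72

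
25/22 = 1.14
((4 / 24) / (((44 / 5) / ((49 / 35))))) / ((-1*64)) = -7 / 16896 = -0.00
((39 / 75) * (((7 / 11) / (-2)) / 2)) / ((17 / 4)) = -91 / 4675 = -0.02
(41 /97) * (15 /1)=615 /97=6.34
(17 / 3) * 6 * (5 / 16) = 10.62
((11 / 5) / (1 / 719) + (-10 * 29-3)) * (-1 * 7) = -45108 / 5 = -9021.60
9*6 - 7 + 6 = 53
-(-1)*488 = 488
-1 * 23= -23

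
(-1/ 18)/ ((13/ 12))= -2/ 39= -0.05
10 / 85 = 2 / 17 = 0.12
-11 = -11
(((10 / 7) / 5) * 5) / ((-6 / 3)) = -5 / 7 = -0.71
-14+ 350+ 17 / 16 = 5393 / 16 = 337.06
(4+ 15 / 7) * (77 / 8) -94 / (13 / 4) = 3141 / 104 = 30.20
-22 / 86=-11 / 43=-0.26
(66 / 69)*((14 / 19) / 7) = 44 / 437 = 0.10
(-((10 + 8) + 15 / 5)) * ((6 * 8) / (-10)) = 504 / 5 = 100.80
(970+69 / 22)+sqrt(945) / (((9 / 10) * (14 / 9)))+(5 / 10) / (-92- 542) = 15 * sqrt(105) / 7+13573295 / 13948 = 995.09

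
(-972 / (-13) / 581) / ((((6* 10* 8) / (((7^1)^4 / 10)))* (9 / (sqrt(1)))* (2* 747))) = 343 / 71645600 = 0.00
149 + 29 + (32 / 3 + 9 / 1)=593 / 3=197.67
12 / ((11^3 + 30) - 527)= 2 / 139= 0.01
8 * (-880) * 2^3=-56320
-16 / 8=-2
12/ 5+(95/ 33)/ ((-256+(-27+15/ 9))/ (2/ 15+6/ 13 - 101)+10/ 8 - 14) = 271319144/ 128549685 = 2.11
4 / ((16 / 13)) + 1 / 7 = 95 / 28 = 3.39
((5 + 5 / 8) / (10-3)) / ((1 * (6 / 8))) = 15 / 14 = 1.07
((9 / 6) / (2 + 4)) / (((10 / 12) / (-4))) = -6 / 5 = -1.20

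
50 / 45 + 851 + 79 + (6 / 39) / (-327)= 11874454 / 12753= 931.11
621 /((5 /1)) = 621 /5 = 124.20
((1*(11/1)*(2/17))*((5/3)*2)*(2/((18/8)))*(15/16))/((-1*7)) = -550/1071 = -0.51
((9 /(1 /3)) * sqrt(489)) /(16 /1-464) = -27 * sqrt(489) /448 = -1.33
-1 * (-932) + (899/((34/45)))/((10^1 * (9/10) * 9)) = 289687/306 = 946.69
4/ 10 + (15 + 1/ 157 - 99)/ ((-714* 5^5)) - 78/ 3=-8967826813/ 350306250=-25.60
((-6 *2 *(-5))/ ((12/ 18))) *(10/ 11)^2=9000/ 121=74.38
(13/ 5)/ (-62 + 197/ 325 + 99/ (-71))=-59995/ 1448838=-0.04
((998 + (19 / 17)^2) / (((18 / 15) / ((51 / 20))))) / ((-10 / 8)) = -288783 / 170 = -1698.72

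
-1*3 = -3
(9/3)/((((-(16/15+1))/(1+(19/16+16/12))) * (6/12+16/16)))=-845/248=-3.41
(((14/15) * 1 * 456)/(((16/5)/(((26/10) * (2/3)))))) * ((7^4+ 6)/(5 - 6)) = -8323406/15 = -554893.73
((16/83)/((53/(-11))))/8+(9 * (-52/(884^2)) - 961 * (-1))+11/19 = 1207789268507/1256055268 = 961.57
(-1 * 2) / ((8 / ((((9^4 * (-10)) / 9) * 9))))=32805 / 2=16402.50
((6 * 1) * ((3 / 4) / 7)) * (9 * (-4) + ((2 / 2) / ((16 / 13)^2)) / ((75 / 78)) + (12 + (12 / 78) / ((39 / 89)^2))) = -1424430719 / 98425600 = -14.47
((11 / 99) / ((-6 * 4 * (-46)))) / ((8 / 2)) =1 / 39744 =0.00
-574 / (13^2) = -574 / 169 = -3.40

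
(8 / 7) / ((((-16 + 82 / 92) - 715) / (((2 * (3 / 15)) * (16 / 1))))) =-11776 / 1175475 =-0.01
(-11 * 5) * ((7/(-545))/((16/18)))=693/872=0.79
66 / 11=6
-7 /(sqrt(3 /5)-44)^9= 13671875 /(220-sqrt(15))^9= 0.00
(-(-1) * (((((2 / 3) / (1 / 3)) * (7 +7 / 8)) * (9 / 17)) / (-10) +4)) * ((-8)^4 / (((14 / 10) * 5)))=1102336 / 595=1852.67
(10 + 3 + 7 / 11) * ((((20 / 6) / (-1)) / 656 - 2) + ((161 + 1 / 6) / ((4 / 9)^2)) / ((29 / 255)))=1860636175 / 19024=97804.68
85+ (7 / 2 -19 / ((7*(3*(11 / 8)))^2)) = 9442465 / 106722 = 88.48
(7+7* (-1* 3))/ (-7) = 2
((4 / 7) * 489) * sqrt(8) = 3912 * sqrt(2) / 7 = 790.34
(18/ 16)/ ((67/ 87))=783/ 536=1.46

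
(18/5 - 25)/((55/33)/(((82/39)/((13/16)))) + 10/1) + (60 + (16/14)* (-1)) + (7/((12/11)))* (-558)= -492078193/139650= -3523.65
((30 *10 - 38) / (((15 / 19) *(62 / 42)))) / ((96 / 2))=17423 / 3720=4.68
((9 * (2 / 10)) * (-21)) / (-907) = 189 / 4535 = 0.04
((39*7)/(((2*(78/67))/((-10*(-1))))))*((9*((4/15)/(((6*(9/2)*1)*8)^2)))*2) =469/3888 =0.12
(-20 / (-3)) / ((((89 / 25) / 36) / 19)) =1280.90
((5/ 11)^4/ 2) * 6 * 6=11250/ 14641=0.77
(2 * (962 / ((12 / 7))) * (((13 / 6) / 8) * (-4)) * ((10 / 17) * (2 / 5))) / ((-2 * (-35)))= -6253 / 1530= -4.09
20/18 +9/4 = 121/36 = 3.36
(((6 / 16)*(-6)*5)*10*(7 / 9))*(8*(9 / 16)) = -1575 / 4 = -393.75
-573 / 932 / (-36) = 0.02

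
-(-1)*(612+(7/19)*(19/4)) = 2455/4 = 613.75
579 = 579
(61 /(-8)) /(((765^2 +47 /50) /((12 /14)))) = -4575 /409658158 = -0.00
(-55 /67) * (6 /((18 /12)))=-220 /67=-3.28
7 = 7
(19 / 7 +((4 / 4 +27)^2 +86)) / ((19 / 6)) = 36654 / 133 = 275.59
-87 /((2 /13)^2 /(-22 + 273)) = -3690453 /4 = -922613.25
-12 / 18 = -2 / 3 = -0.67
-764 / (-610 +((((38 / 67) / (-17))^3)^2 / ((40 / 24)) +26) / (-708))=2952629601270030011677080 / 2357607966852530587601741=1.25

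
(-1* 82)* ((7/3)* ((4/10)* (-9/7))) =492/5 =98.40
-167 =-167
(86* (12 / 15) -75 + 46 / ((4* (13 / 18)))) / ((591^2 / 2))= 1264 / 22703265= 0.00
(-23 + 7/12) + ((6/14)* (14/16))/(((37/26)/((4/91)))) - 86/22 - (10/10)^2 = -933817/34188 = -27.31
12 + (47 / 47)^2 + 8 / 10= 69 / 5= 13.80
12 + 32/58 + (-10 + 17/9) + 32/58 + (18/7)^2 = 148411/12789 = 11.60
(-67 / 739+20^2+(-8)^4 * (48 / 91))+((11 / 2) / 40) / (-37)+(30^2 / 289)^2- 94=41166779100922421 / 16625443037840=2476.13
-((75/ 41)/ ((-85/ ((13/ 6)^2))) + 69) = -576271/ 8364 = -68.90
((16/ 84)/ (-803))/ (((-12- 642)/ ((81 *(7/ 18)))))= 1/ 87527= 0.00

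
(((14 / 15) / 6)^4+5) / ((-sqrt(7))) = -20505526 * sqrt(7) / 28704375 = -1.89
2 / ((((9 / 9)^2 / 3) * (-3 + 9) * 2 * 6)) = 1 / 12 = 0.08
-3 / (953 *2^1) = -3 / 1906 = -0.00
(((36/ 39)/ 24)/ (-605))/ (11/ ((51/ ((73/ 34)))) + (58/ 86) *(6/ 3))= -0.00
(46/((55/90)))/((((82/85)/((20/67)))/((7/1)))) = 163.04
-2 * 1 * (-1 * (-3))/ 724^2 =-3/ 262088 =-0.00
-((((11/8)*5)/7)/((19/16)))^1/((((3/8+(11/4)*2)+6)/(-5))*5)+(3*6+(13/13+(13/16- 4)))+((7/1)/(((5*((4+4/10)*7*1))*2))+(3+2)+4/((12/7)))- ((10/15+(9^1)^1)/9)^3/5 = 1006295555267/43770268080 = 22.99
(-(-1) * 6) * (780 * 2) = 9360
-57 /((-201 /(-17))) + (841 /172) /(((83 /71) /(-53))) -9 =-225253337 /956492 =-235.50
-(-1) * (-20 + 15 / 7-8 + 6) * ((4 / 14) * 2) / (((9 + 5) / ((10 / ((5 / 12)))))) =-6672 / 343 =-19.45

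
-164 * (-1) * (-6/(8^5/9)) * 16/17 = -0.25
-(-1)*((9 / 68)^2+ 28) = 129553 / 4624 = 28.02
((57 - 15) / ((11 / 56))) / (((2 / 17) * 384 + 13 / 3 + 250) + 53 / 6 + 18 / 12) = 59976 / 86911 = 0.69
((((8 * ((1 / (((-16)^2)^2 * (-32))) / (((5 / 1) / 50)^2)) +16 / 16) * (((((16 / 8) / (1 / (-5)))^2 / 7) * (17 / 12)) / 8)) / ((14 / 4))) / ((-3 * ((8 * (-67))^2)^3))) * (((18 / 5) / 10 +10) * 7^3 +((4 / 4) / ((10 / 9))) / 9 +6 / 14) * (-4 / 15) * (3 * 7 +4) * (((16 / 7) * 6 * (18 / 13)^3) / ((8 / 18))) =5049486298315845 / 256177455358762222528495616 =0.00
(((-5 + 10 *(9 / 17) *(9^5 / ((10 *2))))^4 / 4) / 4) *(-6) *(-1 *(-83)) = -19836442494239574103175769 / 10690688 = -1855487925027797472.27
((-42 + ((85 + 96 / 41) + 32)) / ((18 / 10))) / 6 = 5285 / 738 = 7.16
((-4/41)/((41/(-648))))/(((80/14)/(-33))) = -74844/8405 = -8.90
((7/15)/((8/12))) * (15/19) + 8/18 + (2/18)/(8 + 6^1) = 401/399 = 1.01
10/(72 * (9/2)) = 5/162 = 0.03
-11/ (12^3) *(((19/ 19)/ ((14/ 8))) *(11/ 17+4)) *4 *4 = -869/ 3213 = -0.27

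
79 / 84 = 0.94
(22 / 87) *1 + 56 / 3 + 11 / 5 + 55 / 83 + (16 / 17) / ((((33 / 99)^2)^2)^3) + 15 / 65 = 3991212525361 / 7979205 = 500201.78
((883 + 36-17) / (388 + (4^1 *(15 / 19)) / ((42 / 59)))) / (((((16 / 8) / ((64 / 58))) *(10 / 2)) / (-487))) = -467387536 / 3784065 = -123.51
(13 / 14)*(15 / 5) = 39 / 14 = 2.79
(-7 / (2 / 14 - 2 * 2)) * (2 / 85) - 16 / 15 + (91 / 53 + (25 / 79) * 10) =7413611 / 1921833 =3.86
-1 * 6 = -6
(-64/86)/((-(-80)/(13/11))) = -26/2365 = -0.01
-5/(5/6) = -6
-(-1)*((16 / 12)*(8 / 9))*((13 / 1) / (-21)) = -416 / 567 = -0.73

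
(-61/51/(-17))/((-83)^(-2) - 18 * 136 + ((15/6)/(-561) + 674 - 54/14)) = -64715266/1635286747207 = -0.00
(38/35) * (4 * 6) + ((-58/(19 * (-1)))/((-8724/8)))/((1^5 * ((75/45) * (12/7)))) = 37790947/1450365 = 26.06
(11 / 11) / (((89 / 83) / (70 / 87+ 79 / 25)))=715709 / 193575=3.70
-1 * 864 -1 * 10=-874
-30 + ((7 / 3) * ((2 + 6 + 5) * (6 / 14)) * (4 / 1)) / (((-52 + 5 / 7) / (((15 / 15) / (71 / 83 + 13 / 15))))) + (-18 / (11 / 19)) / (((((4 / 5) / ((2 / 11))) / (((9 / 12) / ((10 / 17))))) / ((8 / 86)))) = -31464000897 / 1001182072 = -31.43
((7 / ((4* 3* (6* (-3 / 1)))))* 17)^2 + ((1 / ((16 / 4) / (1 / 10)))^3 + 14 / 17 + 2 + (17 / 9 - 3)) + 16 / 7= 23883133751 / 5552064000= 4.30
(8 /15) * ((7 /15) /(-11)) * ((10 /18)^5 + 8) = -26628952 /146146275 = -0.18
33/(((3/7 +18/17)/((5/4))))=6545/236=27.73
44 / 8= 11 / 2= 5.50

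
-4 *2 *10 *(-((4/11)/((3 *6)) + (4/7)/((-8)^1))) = -2840/693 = -4.10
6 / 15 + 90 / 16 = 6.02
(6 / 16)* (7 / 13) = 21 / 104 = 0.20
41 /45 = 0.91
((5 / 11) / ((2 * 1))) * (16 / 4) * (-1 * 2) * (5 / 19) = -100 / 209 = -0.48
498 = 498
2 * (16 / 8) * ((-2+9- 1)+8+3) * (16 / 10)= 544 / 5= 108.80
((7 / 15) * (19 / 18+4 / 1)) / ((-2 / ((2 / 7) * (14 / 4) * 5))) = -637 / 108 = -5.90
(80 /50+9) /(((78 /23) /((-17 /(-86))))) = 0.62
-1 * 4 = -4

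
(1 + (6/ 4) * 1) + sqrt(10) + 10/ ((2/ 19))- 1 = sqrt(10) + 193/ 2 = 99.66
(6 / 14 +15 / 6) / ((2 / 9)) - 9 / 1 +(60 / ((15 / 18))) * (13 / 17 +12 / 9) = 73893 / 476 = 155.24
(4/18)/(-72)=-1/324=-0.00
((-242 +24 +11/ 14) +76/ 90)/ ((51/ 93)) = -4225703/ 10710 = -394.56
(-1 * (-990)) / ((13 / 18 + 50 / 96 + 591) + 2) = 142560 / 85571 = 1.67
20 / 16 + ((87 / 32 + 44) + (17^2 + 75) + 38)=14399 / 32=449.97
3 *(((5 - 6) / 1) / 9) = -1 / 3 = -0.33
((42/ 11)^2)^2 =3111696/ 14641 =212.53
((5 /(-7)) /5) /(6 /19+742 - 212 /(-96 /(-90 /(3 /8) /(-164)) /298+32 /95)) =1121 /8429133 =0.00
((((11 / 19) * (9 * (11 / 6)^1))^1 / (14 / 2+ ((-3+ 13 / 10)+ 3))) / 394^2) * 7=12705 / 244807172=0.00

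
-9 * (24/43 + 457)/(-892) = 177075/38356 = 4.62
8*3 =24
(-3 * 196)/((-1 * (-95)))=-588/95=-6.19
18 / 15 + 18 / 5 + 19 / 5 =43 / 5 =8.60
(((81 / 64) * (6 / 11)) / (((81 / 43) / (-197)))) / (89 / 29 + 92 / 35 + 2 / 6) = -77382585 / 6464128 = -11.97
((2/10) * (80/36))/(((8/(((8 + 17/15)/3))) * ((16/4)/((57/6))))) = 2603/6480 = 0.40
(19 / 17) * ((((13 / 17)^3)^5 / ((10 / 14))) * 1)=6807723770874070681 / 243305959378334342405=0.03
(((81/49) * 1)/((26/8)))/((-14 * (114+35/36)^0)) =-162/4459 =-0.04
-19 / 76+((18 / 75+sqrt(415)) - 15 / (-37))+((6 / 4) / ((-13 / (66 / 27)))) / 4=23441 / 72150+sqrt(415)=20.70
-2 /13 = -0.15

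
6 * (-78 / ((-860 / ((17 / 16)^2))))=33813 / 55040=0.61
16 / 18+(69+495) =5084 / 9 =564.89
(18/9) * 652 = 1304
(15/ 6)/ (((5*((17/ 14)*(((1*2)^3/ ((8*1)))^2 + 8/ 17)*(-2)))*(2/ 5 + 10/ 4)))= -7/ 145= -0.05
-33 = -33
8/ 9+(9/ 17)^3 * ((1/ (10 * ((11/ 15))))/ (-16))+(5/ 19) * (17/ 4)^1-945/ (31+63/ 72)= -8174091617/ 295723296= -27.64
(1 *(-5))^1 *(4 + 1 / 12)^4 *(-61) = 1758264305 / 20736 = 84792.84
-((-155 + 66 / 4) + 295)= -313 / 2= -156.50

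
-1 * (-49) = 49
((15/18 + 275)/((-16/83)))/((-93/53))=7280345/8928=815.45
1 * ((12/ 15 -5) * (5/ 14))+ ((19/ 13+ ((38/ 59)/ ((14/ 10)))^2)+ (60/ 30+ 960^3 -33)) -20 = 3923621678977537/ 4434794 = 884735949.17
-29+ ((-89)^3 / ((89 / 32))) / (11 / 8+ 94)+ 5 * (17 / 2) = -4034951 / 1526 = -2644.14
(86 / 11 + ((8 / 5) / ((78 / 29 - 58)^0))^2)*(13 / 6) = 18551 / 825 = 22.49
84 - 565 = -481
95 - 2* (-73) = 241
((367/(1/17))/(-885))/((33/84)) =-174692/9735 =-17.94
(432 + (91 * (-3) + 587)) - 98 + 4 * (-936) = -3096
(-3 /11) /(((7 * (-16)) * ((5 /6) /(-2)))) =-9 /1540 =-0.01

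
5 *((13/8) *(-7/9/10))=-91/144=-0.63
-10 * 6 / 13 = -60 / 13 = -4.62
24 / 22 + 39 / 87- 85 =-26624 / 319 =-83.46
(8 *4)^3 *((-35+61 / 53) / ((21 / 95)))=-1861550080 / 371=-5017655.20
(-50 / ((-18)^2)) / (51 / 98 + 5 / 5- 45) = 1225 / 345141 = 0.00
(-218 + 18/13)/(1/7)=-19712/13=-1516.31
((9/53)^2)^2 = 6561/7890481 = 0.00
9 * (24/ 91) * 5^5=675000/ 91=7417.58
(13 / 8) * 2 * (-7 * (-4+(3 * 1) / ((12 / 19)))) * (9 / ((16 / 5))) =-12285 / 256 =-47.99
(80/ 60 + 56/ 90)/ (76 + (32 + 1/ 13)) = 1144/ 63225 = 0.02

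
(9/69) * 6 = 18/23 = 0.78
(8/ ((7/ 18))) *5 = 720/ 7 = 102.86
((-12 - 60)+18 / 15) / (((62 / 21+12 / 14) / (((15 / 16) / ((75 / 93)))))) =-345681 / 16000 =-21.61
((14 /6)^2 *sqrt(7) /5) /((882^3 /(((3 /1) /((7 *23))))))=0.00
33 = 33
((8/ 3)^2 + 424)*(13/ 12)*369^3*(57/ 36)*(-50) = -1857688018875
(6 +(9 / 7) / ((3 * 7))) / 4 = 297 / 196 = 1.52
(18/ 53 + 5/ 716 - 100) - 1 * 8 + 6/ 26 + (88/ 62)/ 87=-142903540567/ 1330494828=-107.41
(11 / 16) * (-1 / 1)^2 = 11 / 16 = 0.69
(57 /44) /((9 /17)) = 2.45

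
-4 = -4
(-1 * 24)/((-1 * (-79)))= -24/79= -0.30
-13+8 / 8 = -12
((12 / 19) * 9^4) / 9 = 8748 / 19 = 460.42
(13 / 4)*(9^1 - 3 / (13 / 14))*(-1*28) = -525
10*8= 80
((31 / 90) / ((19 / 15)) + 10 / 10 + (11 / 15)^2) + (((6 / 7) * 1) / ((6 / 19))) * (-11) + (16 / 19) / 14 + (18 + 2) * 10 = 10294961 / 59850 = 172.01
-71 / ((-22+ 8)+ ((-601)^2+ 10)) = -71 / 361197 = -0.00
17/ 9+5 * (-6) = -253/ 9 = -28.11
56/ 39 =1.44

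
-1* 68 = -68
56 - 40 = 16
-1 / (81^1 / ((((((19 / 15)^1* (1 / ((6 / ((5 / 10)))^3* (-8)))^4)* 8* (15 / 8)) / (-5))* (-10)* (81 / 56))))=-19 / 1022569728209584128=-0.00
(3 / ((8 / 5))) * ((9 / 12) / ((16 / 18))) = 405 / 256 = 1.58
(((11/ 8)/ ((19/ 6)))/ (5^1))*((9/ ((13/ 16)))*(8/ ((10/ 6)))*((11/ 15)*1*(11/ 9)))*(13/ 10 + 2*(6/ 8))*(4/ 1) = 7155456/ 154375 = 46.35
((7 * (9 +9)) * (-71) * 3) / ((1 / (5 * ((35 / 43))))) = -4696650 / 43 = -109224.42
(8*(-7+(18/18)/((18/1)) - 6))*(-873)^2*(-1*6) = 473536152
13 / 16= 0.81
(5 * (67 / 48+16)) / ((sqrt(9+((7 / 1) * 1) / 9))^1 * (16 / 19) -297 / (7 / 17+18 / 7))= -5157319237875 / 5899020567856 -19993866250 * sqrt(22) / 4055576640401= -0.90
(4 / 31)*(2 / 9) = 8 / 279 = 0.03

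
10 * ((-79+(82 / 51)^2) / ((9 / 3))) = -1987550 / 7803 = -254.72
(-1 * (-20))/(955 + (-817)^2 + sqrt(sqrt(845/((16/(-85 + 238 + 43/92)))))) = 1840/(sqrt(26) * 858929365^(1/4) + 61496848) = 0.00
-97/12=-8.08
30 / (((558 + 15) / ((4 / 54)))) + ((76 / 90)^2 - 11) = -3977221 / 386775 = -10.28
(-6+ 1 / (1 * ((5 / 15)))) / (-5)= 3 / 5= 0.60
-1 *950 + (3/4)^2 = -15191/16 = -949.44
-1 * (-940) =940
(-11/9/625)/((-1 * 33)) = 1/16875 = 0.00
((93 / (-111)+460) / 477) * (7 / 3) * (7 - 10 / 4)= 39641 / 3922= 10.11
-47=-47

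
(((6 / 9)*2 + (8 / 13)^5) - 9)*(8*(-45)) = 2728.23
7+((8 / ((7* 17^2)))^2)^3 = 7.00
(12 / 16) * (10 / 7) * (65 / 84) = 325 / 392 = 0.83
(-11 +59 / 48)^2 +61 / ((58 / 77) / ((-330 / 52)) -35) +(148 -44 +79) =284482277999 / 1028005632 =276.73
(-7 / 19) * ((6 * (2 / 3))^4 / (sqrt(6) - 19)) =5.70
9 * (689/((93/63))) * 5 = 651105/31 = 21003.39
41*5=205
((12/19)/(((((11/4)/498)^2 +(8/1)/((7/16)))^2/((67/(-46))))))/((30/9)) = -465233231288512512/563676806581880913385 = -0.00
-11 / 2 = -5.50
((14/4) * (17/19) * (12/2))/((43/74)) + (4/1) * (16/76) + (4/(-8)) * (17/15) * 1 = 799291/24510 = 32.61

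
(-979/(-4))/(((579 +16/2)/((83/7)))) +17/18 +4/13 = 11914943/1923012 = 6.20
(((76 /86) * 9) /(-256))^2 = 29241 /30294016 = 0.00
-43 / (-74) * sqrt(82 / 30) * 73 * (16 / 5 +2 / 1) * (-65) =-530491 * sqrt(615) / 555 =-23704.05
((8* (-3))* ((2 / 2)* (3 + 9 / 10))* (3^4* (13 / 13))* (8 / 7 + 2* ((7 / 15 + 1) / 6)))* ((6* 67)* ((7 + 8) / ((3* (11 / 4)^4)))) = -222801186816 / 512435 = -434789.17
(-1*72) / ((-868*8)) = 9 / 868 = 0.01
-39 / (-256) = 39 / 256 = 0.15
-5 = -5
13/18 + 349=6295/18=349.72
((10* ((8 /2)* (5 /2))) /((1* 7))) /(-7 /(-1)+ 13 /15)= 750 /413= 1.82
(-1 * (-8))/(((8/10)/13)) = 130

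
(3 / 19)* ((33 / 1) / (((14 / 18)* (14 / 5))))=2.39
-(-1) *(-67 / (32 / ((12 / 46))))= -201 / 368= -0.55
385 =385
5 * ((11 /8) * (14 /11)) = 35 /4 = 8.75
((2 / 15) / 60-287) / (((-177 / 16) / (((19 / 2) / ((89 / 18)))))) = 19630648 / 393825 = 49.85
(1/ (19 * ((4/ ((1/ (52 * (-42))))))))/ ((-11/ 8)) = 0.00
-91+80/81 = -7291/81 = -90.01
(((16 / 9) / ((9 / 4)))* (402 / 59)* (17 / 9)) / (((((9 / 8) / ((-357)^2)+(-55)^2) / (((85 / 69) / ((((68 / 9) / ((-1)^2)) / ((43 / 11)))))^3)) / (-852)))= -728402368534904000 / 982299945433976829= -0.74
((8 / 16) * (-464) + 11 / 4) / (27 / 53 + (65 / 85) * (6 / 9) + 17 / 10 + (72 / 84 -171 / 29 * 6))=2515830765 / 349011074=7.21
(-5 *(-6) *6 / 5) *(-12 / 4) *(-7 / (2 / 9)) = 3402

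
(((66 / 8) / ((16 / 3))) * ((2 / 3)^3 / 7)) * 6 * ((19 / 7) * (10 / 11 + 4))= 513 / 98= 5.23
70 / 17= 4.12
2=2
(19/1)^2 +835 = 1196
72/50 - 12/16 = 69/100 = 0.69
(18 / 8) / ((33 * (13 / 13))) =3 / 44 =0.07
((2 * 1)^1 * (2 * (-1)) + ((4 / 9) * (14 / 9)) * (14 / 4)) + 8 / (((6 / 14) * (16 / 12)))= 12.42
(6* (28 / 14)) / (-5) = -12 / 5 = -2.40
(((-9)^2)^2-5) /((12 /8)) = 13112 /3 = 4370.67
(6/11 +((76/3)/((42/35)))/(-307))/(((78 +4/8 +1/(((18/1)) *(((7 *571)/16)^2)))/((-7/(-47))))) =3240445857488/3582938732333587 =0.00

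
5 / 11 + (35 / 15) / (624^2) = 5840717 / 12849408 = 0.45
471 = 471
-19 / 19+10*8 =79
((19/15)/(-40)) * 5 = -19/120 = -0.16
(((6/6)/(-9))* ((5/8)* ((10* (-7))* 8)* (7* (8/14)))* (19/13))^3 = 18821096000000/1601613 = 11751338.18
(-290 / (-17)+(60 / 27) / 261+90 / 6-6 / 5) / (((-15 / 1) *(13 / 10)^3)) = -246525080 / 263198403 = -0.94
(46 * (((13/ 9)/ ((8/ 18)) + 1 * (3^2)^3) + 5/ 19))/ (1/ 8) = 5121732/ 19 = 269564.84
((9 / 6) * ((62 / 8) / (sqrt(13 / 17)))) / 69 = 0.19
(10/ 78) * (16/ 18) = 40/ 351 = 0.11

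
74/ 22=37/ 11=3.36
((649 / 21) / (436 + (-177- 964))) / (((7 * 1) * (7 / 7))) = -649 / 103635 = -0.01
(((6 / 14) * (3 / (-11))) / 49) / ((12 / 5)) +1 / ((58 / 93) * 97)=659583 / 42453796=0.02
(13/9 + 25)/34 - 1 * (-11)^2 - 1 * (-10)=-992/9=-110.22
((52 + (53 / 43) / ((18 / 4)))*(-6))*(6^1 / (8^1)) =-10115 / 43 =-235.23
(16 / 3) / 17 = 16 / 51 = 0.31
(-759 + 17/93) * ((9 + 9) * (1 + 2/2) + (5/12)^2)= -27449.16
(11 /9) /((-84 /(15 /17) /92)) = -1265 /1071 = -1.18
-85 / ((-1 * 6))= 85 / 6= 14.17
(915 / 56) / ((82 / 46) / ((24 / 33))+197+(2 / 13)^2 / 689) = 490100169 / 5982576593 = 0.08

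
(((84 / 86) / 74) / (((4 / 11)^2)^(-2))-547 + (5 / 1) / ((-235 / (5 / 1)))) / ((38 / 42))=-12578523670902 / 20801391083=-604.70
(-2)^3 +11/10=-69/10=-6.90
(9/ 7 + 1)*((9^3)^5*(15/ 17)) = 49413871702715760/ 119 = 415242619350552.61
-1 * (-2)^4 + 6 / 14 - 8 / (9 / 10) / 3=-3503 / 189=-18.53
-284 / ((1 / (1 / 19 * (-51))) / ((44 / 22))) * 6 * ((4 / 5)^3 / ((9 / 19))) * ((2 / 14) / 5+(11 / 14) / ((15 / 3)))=8033792 / 4375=1836.30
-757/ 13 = -58.23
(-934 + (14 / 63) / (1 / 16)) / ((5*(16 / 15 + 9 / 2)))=-16748 / 501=-33.43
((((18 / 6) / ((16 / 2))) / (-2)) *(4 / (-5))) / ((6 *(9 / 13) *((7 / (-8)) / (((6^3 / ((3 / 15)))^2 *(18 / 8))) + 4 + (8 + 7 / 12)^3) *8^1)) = 94770 / 13360613843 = 0.00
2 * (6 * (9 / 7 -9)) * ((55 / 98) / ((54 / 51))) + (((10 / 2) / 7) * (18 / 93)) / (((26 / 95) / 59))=-2662815 / 138229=-19.26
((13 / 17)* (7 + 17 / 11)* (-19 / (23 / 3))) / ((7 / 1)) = -69654 / 30107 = -2.31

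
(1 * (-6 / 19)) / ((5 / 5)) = -6 / 19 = -0.32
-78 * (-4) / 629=312 / 629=0.50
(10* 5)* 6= 300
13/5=2.60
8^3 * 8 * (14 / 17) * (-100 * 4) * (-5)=114688000 / 17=6746352.94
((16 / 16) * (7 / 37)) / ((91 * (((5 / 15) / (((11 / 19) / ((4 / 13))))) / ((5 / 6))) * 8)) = 55 / 44992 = 0.00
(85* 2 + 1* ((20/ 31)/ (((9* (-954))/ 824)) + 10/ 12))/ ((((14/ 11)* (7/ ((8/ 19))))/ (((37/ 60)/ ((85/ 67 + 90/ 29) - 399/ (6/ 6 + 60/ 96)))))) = -93456242982817/ 4528521029475198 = -0.02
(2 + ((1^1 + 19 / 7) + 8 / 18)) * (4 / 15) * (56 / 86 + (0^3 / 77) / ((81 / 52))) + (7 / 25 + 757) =22011092 / 29025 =758.35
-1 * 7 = -7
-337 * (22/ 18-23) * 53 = 3500756/ 9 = 388972.89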